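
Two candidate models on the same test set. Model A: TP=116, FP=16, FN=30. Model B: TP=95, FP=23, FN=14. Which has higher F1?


Model A: P=116/132=0.8788, R=116/146=0.7945, F1=2PR/(P+R)=2TP/(2TP+FP+FN)=232/278=0.8345
Model B: P=95/118=0.8051, R=95/109=0.8716, F1=2PR/(P+R)=2TP/(2TP+FP+FN)=190/227=0.837
0.8345 < 0.837 → Model B

Model B


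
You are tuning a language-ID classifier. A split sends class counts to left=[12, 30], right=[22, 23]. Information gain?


Parent = [34, 53], H_parent = 0.9653
H_left = 0.8631 (n=42), H_right = 0.9996 (n=45)
H_children = (42/87)·0.8631 + (45/87)·0.9996 = 0.9337
IG = 0.9653 - 0.9337 = 0.0316

0.0316


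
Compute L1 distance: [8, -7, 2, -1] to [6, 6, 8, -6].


d = |8-6| + |-7-6| + |2-8| + |-1+ 6|
  = 2 + 13 + 6 + 5
  = 26

26


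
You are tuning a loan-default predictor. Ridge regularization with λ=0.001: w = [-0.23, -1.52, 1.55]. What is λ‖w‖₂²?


‖w‖₂² = (-0.23)² + (-1.52)² + (1.55)²
     = 0.0529 + 2.3104 + 2.4025
     = 4.7658
λ·‖w‖₂² = 0.001·4.7658 = 0.004766

0.004766


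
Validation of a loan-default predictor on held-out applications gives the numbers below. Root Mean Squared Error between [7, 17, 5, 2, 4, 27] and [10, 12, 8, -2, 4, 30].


MSE = 68/6 = 11.3333
RMSE = √(68/6) = 3.3665

3.3665


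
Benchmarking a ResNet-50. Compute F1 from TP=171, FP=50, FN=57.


Precision = 171/221 = 0.7738
Recall = 171/228 = 0.75
F1 = 2·P·R/(P+R) = 2·TP/(2·TP+FP+FN) = 342/(342+50+57) = 342/449 = 0.7617

0.7617


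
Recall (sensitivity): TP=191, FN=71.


Recall = TP/(TP+FN)
= 191/(191+71)
= 191/262 = 72.9%

72.9%


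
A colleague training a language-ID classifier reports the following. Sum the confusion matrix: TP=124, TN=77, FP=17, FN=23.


Total = TP + TN + FP + FN
= 124 + 77 + 17 + 23
= 241
(Predicted positive: 141, predicted negative: 100)

241


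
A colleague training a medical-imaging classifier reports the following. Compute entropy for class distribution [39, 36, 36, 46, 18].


Probabilities: [39/175, 36/175, 36/175, 46/175, 18/175] ≈ [0.2229, 0.2057, 0.2057, 0.2629, 0.1029]
H = -((39/175)·log₂(39/175) + (36/175)·log₂(36/175) + (36/175)·log₂(36/175) + (46/175)·log₂(46/175) + (18/175)·log₂(18/175))
  = 2.2655 bits

2.2655 bits


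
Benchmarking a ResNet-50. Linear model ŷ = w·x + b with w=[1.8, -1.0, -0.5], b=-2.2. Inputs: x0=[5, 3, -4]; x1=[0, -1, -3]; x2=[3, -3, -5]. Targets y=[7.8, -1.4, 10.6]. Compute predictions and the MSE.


ŷ0 = (1.8)·(5) + (-1.0)·(3) + (-0.5)·(-4) - 2.2 = 5.8
ŷ1 = (1.8)·(0) + (-1.0)·(-1) + (-0.5)·(-3) - 2.2 = 0.3
ŷ2 = (1.8)·(3) + (-1.0)·(-3) + (-0.5)·(-5) - 2.2 = 8.7
errors² = [4.0, 2.89, 3.61]
MSE = 10.5000/3 = 3.5

3.5


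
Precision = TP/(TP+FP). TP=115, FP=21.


Precision = TP/(TP+FP)
= 115/(115+21)
= 115/136 = 84.56%

84.56%


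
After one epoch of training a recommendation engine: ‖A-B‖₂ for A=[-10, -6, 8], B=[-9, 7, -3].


d = √((-10+ 9)² + (-6-7)² + (8+ 3)²)
  = √(1 + 169 + 121)
  = √291 = 17.0587

17.0587


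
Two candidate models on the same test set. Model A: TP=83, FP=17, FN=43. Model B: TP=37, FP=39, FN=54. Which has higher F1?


Model A: P=83/100=0.83, R=83/126=0.6587, F1=2PR/(P+R)=2TP/(2TP+FP+FN)=166/226=0.7345
Model B: P=37/76=0.4868, R=37/91=0.4066, F1=2PR/(P+R)=2TP/(2TP+FP+FN)=74/167=0.4431
0.7345 > 0.4431 → Model A

Model A


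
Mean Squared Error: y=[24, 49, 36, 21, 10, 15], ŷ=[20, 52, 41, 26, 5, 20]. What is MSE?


Squared errors: (24-20)²=16, (49-52)²=9, (36-41)²=25, (21-26)²=25, (10-5)²=25, (15-20)²=25
Sum = 125
MSE = 125/6 = 125/6

125/6


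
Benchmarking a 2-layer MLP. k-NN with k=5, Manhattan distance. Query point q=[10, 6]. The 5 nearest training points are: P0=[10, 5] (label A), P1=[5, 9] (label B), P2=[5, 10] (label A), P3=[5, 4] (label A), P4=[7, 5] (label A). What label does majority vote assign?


d(q,P0) = 1  (label A)
d(q,P1) = 8  (label B)
d(q,P2) = 9  (label A)
d(q,P3) = 7  (label A)
d(q,P4) = 4  (label A)
Votes: A=4, B=1
Majority → A

A


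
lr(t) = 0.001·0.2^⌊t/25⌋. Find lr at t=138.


n_drops = ⌊138/25⌋ = 5
lr = 0.001·0.2^5 = 0.001·0.00032 = 0.00000032

0.00000032


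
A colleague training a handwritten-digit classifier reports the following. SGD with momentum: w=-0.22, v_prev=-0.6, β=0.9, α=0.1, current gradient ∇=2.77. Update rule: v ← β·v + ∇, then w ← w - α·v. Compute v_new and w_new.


v_new = 0.9·-0.6 + 2.77 = -0.54 + 2.77 = 2.23
w_new = -0.22 - 0.1·2.23 = -0.22 - 0.223 = -0.443

v_new=2.23, w_new=-0.443


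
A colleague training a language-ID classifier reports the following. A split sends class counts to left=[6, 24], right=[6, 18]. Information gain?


Parent = [12, 42], H_parent = 0.7642
H_left = 0.7219 (n=30), H_right = 0.8113 (n=24)
H_children = (30/54)·0.7219 + (24/54)·0.8113 = 0.7616
IG = 0.7642 - 0.7616 = 0.0026

0.0026


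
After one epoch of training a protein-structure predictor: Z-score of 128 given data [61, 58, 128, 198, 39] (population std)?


μ = 96.8, σ = 58.8945
z = (128 - 96.8)/58.8945 = 0.5298

0.5298


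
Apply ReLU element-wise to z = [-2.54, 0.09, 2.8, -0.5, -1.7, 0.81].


ReLU(-2.54) = max(0, -2.54) = 0.0
ReLU(0.09) = max(0, 0.09) = 0.09
ReLU(2.8) = max(0, 2.8) = 2.8
ReLU(-0.5) = max(0, -0.5) = 0.0
ReLU(-1.7) = max(0, -1.7) = 0.0
ReLU(0.81) = max(0, 0.81) = 0.81
result = [0.0, 0.09, 2.8, 0.0, 0.0, 0.81]

[0.0, 0.09, 2.8, 0.0, 0.0, 0.81]


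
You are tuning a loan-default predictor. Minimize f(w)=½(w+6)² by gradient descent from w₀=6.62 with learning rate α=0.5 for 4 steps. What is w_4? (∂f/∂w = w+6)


step 1: grad = 6.62+6 = 12.62; w = 6.62 - 0.5·(12.62) = 0.31
step 2: grad = 0.31+6 = 6.31; w = 0.31 - 0.5·(6.31) = -2.845
step 3: grad = -2.845+6 = 3.155; w = -2.845 - 0.5·(3.155) = -4.4225
step 4: grad = -4.4225+6 = 1.5775; w = -4.4225 - 0.5·(1.5775) = -5.21125

-5.21125


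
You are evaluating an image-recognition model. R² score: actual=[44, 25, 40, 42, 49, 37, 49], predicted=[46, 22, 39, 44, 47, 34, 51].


ȳ = 40.8571
SS_res = Σ(y-ŷ)² = 35
SS_tot = Σ(y-ȳ)² = 410.86
R² = 1 - SS_res/SS_tot = 1 - 0.0852 = 0.9148

0.9148


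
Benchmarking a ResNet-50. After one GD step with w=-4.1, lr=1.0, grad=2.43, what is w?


w_new = w - α·∇
= -4.1 - 1.0·2.43
= -4.1 - 2.43
= -6.53

-6.53


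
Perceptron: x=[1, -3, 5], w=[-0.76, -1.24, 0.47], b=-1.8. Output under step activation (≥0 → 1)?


z = (1)·(-0.76) + (-3)·(-1.24) + (5)·(0.47) - 1.8
  = 3.51
step(z) = 1 (z≥0)

1


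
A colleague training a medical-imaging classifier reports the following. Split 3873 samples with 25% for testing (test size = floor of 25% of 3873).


Test = ⌊3873·25/100⌋ = 968
Train = 3873 - 968 = 2905

Train: 2905, Test: 968


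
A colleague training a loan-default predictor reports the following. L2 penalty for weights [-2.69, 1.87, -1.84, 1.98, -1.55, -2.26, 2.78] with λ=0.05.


‖w‖₂² = (-2.69)² + (1.87)² + (-1.84)² + (1.98)² + (-1.55)² + (-2.26)² + (2.78)²
     = 7.2361 + 3.4969 + 3.3856 + 3.9204 + 2.4025 + 5.1076 + 7.7284
     = 33.2775
λ·‖w‖₂² = 0.05·33.2775 = 1.663875

1.663875


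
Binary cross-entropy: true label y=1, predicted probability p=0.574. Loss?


BCE = -[y·ln(p) + (1-y)·ln(1-p)]
= -1·ln(0.574) - 0
= -ln(0.574) = 0.5551

0.5551


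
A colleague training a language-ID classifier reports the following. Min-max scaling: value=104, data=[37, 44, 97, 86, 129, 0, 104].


min=0, max=129
(104-0)/(129-0) = 104/129 = 0.8062

0.8062


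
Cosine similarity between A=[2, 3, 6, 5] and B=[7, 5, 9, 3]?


A·B = 2·7 + 3·5 + 6·9 + 5·3 = 98
‖A‖ = √74 = 8.6023, ‖B‖ = √164 = 12.8062
cos = 98/(√74·√164) = 98/√12136 = 0.8896

0.8896


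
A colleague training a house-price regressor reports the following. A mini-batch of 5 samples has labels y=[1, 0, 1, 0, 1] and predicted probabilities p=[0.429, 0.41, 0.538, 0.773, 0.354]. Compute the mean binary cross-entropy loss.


L[0] = -ln(0.429) = 0.8463
L[1] = -ln(1-0.41) = -ln(0.59) = 0.5276
L[2] = -ln(0.538) = 0.6199
L[3] = -ln(1-0.773) = -ln(0.227) = 1.4828
L[4] = -ln(0.354) = 1.0385
mean = (0.8463 + 0.5276 + 0.6199 + 1.4828 + 1.0385)/5 = 0.903

0.903


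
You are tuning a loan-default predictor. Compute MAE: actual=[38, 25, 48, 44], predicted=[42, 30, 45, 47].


Absolute errors: |38-42|=4, |25-30|=5, |48-45|=3, |44-47|=3
Sum = 15
MAE = 15/4 = 15/4

15/4


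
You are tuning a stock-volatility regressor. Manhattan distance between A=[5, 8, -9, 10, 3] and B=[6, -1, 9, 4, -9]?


d = |5-6| + |8+ 1| + |-9-9| + |10-4| + |3+ 9|
  = 1 + 9 + 18 + 6 + 12
  = 46

46


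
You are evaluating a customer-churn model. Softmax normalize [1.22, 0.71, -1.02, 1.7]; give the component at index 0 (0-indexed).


Exponentials: e^1.22=3.3872, e^0.71=2.034, e^-1.02=0.3606, e^1.7=5.4739
Sum = 11.2557
Softmax = [0.3009, 0.1807, 0.032, 0.4863]
p[0] = 3.3872/11.2557 = 0.3009

0.3009


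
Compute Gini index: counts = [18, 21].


Probabilities: [18/39, 21/39] ≈ [0.4615, 0.5385]
Σpᵢ² = (324 + 441)/39² = 765/1521
Gini = 1 - Σpᵢ² = 1 - 765/1521 = 0.497

0.497


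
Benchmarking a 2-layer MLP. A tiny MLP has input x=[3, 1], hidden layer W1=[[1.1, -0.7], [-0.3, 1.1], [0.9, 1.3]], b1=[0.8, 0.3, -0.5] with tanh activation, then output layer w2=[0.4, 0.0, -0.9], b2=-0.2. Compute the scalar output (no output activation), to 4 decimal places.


z1[0] = (1.1)·(3) + (-0.7)·(1) + 0.8 = 3.4
z1[1] = (-0.3)·(3) + (1.1)·(1) + 0.3 = 0.5
z1[2] = (0.9)·(3) + (1.3)·(1) - 0.5 = 3.5
h = tanh(z1) = [0.9978, 0.4621, 0.9982]
output = (0.4)·(0.9978) + (0.0)·(0.4621) + (-0.9)·(0.9982) - 0.2 = -0.6993

-0.6993


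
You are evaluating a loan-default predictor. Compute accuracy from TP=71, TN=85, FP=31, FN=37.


Accuracy = (TP+TN)/(TP+TN+FP+FN)
= (71+85)/(224)
= 156/224 = 69.64%

69.64%


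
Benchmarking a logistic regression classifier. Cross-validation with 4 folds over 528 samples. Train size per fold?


Fold size = 528/4 = 132
Training per fold = 528 - 132 = 396

396


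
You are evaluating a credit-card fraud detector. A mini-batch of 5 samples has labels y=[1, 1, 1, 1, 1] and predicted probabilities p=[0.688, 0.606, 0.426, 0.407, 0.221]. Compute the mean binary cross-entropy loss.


L[0] = -ln(0.688) = 0.374
L[1] = -ln(0.606) = 0.5009
L[2] = -ln(0.426) = 0.8533
L[3] = -ln(0.407) = 0.8989
L[4] = -ln(0.221) = 1.5096
mean = (0.374 + 0.5009 + 0.8533 + 0.8989 + 1.5096)/5 = 0.8273

0.8273


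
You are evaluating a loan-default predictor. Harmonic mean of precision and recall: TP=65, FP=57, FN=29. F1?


Precision = 65/122 = 0.5328
Recall = 65/94 = 0.6915
F1 = 2·P·R/(P+R) = 2·TP/(2·TP+FP+FN) = 130/(130+57+29) = 130/216 = 0.6019

0.6019


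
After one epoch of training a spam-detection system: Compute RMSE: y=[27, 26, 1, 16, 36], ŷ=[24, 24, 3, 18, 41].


MSE = 46/5 = 9.2
RMSE = √(46/5) = 3.0332

3.0332


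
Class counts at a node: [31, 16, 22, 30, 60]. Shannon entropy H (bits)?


Probabilities: [31/159, 16/159, 22/159, 30/159, 60/159] ≈ [0.195, 0.1006, 0.1384, 0.1887, 0.3774]
H = -((31/159)·log₂(31/159) + (16/159)·log₂(16/159) + (22/159)·log₂(22/159) + (30/159)·log₂(30/159) + (60/159)·log₂(60/159))
  = 2.1726 bits

2.1726 bits


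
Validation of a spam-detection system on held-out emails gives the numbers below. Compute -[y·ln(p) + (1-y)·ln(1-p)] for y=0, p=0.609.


BCE = -[y·ln(p) + (1-y)·ln(1-p)]
= -0 - 1·ln(1-0.609)
= -ln(0.391) = 0.939

0.939


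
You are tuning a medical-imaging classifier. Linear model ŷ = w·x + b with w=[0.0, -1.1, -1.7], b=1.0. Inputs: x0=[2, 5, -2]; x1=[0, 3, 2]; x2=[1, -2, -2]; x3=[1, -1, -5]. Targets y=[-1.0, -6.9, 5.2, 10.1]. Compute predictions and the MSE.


ŷ0 = (0.0)·(2) + (-1.1)·(5) + (-1.7)·(-2) + 1.0 = -1.1
ŷ1 = (0.0)·(0) + (-1.1)·(3) + (-1.7)·(2) + 1.0 = -5.7
ŷ2 = (0.0)·(1) + (-1.1)·(-2) + (-1.7)·(-2) + 1.0 = 6.6
ŷ3 = (0.0)·(1) + (-1.1)·(-1) + (-1.7)·(-5) + 1.0 = 10.6
errors² = [0.01, 1.44, 1.96, 0.25]
MSE = 3.6600/4 = 0.915

0.915


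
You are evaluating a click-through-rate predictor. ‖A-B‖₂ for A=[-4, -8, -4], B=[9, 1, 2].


d = √((-4-9)² + (-8-1)² + (-4-2)²)
  = √(169 + 81 + 36)
  = √286 = 16.9115

16.9115


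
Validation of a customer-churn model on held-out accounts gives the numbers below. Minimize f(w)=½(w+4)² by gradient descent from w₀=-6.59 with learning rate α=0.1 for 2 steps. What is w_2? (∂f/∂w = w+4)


step 1: grad = -6.59+4 = -2.59; w = -6.59 - 0.1·(-2.59) = -6.331
step 2: grad = -6.331+4 = -2.331; w = -6.331 - 0.1·(-2.331) = -6.0979

-6.0979


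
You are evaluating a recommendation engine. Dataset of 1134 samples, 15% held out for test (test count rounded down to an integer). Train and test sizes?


Test = ⌊1134·15/100⌋ = 170
Train = 1134 - 170 = 964

Train: 964, Test: 170


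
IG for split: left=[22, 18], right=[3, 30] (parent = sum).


Parent = [25, 48], H_parent = 0.9272
H_left = 0.9928 (n=40), H_right = 0.4395 (n=33)
H_children = (40/73)·0.9928 + (33/73)·0.4395 = 0.7427
IG = 0.9272 - 0.7427 = 0.1845

0.1845


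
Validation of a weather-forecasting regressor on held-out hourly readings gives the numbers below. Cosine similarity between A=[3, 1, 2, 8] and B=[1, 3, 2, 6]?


A·B = 3·1 + 1·3 + 2·2 + 8·6 = 58
‖A‖ = √78 = 8.8318, ‖B‖ = √50 = 7.0711
cos = 58/(√78·√50) = 58/√3900 = 0.9287

0.9287


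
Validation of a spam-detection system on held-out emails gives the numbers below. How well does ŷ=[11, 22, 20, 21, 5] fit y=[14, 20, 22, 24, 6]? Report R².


ȳ = 17.2
SS_res = Σ(y-ŷ)² = 27
SS_tot = Σ(y-ȳ)² = 212.8
R² = 1 - SS_res/SS_tot = 1 - 0.1269 = 0.8731

0.8731


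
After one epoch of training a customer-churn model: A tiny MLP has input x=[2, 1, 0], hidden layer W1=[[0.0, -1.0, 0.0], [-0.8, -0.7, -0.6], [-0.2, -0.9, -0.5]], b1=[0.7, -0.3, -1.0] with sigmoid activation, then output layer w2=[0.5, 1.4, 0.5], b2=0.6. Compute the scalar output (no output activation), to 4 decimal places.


z1[0] = (0.0)·(2) + (-1.0)·(1) + (0.0)·(0) + 0.7 = -0.3
z1[1] = (-0.8)·(2) + (-0.7)·(1) + (-0.6)·(0) - 0.3 = -2.6
z1[2] = (-0.2)·(2) + (-0.9)·(1) + (-0.5)·(0) - 1.0 = -2.3
h = sigmoid(z1) = [0.4256, 0.0691, 0.0911]
output = (0.5)·(0.4256) + (1.4)·(0.0691) + (0.5)·(0.0911) + 0.6 = 0.9551

0.9551


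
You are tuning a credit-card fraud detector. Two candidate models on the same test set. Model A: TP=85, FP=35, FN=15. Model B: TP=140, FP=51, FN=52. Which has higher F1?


Model A: P=85/120=0.7083, R=85/100=0.85, F1=2PR/(P+R)=2TP/(2TP+FP+FN)=170/220=0.7727
Model B: P=140/191=0.733, R=140/192=0.7292, F1=2PR/(P+R)=2TP/(2TP+FP+FN)=280/383=0.7311
0.7727 > 0.7311 → Model A

Model A


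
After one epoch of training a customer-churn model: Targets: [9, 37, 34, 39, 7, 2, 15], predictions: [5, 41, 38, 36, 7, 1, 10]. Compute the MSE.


Squared errors: (9-5)²=16, (37-41)²=16, (34-38)²=16, (39-36)²=9, (7-7)²=0, (2-1)²=1, (15-10)²=25
Sum = 83
MSE = 83/7 = 83/7

83/7


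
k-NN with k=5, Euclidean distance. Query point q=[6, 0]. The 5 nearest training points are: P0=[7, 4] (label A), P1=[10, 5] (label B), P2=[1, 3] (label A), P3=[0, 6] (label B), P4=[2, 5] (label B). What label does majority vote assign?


d(q,P0) = 4.1231  (label A)
d(q,P1) = 6.4031  (label B)
d(q,P2) = 5.831  (label A)
d(q,P3) = 8.4853  (label B)
d(q,P4) = 6.4031  (label B)
Votes: A=2, B=3
Majority → B

B


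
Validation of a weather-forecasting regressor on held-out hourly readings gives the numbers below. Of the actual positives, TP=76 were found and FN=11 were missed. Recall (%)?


Recall = TP/(TP+FN)
= 76/(76+11)
= 76/87 = 87.36%

87.36%


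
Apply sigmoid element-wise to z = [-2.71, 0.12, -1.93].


σ(-2.71) = 1/(1+e^2.71) = 0.0624
σ(0.12) = 1/(1+e^-0.12) = 0.53
σ(-1.93) = 1/(1+e^1.93) = 0.1268
result = [0.0624, 0.53, 0.1268]

[0.0624, 0.53, 0.1268]


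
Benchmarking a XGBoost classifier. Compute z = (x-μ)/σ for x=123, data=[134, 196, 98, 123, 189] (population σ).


μ = 148, σ = 38.2256
z = (123 - 148)/38.2256 = -0.654

-0.654


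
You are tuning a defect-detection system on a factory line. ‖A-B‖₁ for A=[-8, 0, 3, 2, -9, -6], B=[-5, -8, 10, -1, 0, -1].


d = |-8+ 5| + |0+ 8| + |3-10| + |2+ 1| + |-9-0| + |-6+ 1|
  = 3 + 8 + 7 + 3 + 9 + 5
  = 35

35


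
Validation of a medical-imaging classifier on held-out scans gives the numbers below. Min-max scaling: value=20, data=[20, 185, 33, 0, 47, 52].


min=0, max=185
(20-0)/(185-0) = 20/185 = 0.1081

0.1081


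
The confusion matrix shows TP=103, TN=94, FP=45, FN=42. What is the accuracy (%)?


Accuracy = (TP+TN)/(TP+TN+FP+FN)
= (103+94)/(284)
= 197/284 = 69.37%

69.37%


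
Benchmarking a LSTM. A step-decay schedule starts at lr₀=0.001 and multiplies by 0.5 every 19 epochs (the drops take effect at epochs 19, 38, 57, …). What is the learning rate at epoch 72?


n_drops = ⌊72/19⌋ = 3
lr = 0.001·0.5^3 = 0.001·0.125 = 0.000125

0.000125


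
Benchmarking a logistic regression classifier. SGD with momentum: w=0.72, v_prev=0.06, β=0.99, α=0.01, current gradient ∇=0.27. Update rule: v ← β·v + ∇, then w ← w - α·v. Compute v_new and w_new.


v_new = 0.99·0.06 + 0.27 = 0.0594 + 0.27 = 0.3294
w_new = 0.72 - 0.01·0.3294 = 0.72 - 0.003294 = 0.716706

v_new=0.3294, w_new=0.716706


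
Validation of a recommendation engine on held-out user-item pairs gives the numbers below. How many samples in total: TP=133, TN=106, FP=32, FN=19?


Total = TP + TN + FP + FN
= 133 + 106 + 32 + 19
= 290
(Predicted positive: 165, predicted negative: 125)

290


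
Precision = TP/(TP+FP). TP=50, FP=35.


Precision = TP/(TP+FP)
= 50/(50+35)
= 50/85 = 58.82%

58.82%


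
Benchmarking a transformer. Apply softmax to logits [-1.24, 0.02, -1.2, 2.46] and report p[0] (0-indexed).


Exponentials: e^-1.24=0.2894, e^0.02=1.0202, e^-1.2=0.3012, e^2.46=11.7048
Sum = 13.3156
Softmax = [0.0217, 0.0766, 0.0226, 0.879]
p[0] = 0.2894/13.3156 = 0.0217

0.0217


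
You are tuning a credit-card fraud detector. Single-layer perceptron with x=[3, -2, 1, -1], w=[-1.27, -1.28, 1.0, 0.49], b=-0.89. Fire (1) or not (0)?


z = (3)·(-1.27) + (-2)·(-1.28) + (1)·(1.0) + (-1)·(0.49) - 0.89
  = -1.63
step(z) = 0 (z<0)

0


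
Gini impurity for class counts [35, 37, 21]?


Probabilities: [35/93, 37/93, 21/93] ≈ [0.3763, 0.3978, 0.2258]
Σpᵢ² = (1225 + 1369 + 441)/93² = 3035/8649
Gini = 1 - Σpᵢ² = 1 - 3035/8649 = 0.6491

0.6491


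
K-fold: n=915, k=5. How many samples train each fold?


Fold size = 915/5 = 183
Training per fold = 915 - 183 = 732

732


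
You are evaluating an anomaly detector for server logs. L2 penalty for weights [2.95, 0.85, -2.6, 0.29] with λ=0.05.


‖w‖₂² = (2.95)² + (0.85)² + (-2.6)² + (0.29)²
     = 8.7025 + 0.7225 + 6.76 + 0.0841
     = 16.2691
λ·‖w‖₂² = 0.05·16.2691 = 0.813455

0.813455


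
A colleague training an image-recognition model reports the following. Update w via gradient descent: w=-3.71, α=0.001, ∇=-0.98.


w_new = w - α·∇
= -3.71 - 0.001·-0.98
= -3.71 + 0.00098
= -3.70902

-3.70902


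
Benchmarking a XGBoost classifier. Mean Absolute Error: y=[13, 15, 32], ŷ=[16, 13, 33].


Absolute errors: |13-16|=3, |15-13|=2, |32-33|=1
Sum = 6
MAE = 6/3 = 2

2


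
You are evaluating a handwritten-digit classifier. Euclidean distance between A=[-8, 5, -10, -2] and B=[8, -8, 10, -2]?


d = √((-8-8)² + (5+ 8)² + (-10-10)² + (-2+ 2)²)
  = √(256 + 169 + 400 + 0)
  = √825 = 28.7228

28.7228


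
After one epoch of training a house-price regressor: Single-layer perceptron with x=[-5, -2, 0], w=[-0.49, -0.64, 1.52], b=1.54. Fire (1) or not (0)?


z = (-5)·(-0.49) + (-2)·(-0.64) + (0)·(1.52) + 1.54
  = 5.27
step(z) = 1 (z≥0)

1


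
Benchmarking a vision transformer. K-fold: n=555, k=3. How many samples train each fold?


Fold size = 555/3 = 185
Training per fold = 555 - 185 = 370

370


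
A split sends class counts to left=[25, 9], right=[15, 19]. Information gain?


Parent = [40, 28], H_parent = 0.9774
H_left = 0.8338 (n=34), H_right = 0.99 (n=34)
H_children = (34/68)·0.8338 + (34/68)·0.99 = 0.9119
IG = 0.9774 - 0.9119 = 0.0655

0.0655


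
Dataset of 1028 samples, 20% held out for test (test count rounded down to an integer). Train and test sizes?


Test = ⌊1028·20/100⌋ = 205
Train = 1028 - 205 = 823

Train: 823, Test: 205


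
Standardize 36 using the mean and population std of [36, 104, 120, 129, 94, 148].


μ = 105.1667, σ = 35.4326
z = (36 - 105.1667)/35.4326 = -1.9521

-1.9521


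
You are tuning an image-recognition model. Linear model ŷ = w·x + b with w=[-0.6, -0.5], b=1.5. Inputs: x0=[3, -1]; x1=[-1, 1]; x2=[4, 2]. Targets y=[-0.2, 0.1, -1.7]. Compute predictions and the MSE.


ŷ0 = (-0.6)·(3) + (-0.5)·(-1) + 1.5 = 0.2
ŷ1 = (-0.6)·(-1) + (-0.5)·(1) + 1.5 = 1.6
ŷ2 = (-0.6)·(4) + (-0.5)·(2) + 1.5 = -1.9
errors² = [0.16, 2.25, 0.04]
MSE = 2.4500/3 = 0.8167

0.8167


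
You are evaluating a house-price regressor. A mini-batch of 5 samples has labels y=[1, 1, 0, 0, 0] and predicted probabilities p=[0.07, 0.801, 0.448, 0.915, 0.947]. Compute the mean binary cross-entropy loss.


L[0] = -ln(0.07) = 2.6593
L[1] = -ln(0.801) = 0.2219
L[2] = -ln(1-0.448) = -ln(0.552) = 0.5942
L[3] = -ln(1-0.915) = -ln(0.085) = 2.4651
L[4] = -ln(1-0.947) = -ln(0.053) = 2.9375
mean = (2.6593 + 0.2219 + 0.5942 + 2.4651 + 2.9375)/5 = 1.7756

1.7756


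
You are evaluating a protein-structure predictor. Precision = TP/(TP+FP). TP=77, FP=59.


Precision = TP/(TP+FP)
= 77/(77+59)
= 77/136 = 56.62%

56.62%


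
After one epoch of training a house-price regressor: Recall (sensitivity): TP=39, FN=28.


Recall = TP/(TP+FN)
= 39/(39+28)
= 39/67 = 58.21%

58.21%


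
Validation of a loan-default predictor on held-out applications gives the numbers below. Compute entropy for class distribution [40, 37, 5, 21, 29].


Probabilities: [40/132, 37/132, 5/132, 21/132, 29/132] ≈ [0.303, 0.2803, 0.0379, 0.1591, 0.2197]
H = -((40/132)·log₂(40/132) + (37/132)·log₂(37/132) + (5/132)·log₂(5/132) + (21/132)·log₂(21/132) + (29/132)·log₂(29/132))
  = 2.1174 bits

2.1174 bits


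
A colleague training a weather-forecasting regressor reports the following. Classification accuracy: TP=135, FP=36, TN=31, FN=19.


Accuracy = (TP+TN)/(TP+TN+FP+FN)
= (135+31)/(221)
= 166/221 = 75.11%

75.11%


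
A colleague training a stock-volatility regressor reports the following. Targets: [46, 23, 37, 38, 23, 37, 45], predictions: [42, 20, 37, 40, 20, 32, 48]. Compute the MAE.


Absolute errors: |46-42|=4, |23-20|=3, |37-37|=0, |38-40|=2, |23-20|=3, |37-32|=5, |45-48|=3
Sum = 20
MAE = 20/7 = 20/7

20/7


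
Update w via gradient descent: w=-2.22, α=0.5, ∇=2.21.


w_new = w - α·∇
= -2.22 - 0.5·2.21
= -2.22 - 1.105
= -3.325

-3.325


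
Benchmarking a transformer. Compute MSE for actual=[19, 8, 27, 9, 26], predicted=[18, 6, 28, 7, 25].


Squared errors: (19-18)²=1, (8-6)²=4, (27-28)²=1, (9-7)²=4, (26-25)²=1
Sum = 11
MSE = 11/5 = 11/5

11/5


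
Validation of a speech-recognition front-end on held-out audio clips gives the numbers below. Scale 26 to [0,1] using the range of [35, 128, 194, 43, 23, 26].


min=23, max=194
(26-23)/(194-23) = 3/171 = 0.0175

0.0175


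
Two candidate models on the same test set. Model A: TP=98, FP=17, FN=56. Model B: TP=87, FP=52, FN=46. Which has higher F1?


Model A: P=98/115=0.8522, R=98/154=0.6364, F1=2PR/(P+R)=2TP/(2TP+FP+FN)=196/269=0.7286
Model B: P=87/139=0.6259, R=87/133=0.6541, F1=2PR/(P+R)=2TP/(2TP+FP+FN)=174/272=0.6397
0.7286 > 0.6397 → Model A

Model A


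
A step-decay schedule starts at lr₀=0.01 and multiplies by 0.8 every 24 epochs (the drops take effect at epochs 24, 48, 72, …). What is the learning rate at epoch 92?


n_drops = ⌊92/24⌋ = 3
lr = 0.01·0.8^3 = 0.01·0.512 = 0.00512

0.00512


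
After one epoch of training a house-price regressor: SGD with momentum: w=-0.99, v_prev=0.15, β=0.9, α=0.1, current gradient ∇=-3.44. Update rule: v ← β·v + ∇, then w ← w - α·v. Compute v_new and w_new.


v_new = 0.9·0.15 - 3.44 = 0.135 - 3.44 = -3.305
w_new = -0.99 - 0.1·-3.305 = -0.99 + 0.3305 = -0.6595

v_new=-3.305, w_new=-0.6595


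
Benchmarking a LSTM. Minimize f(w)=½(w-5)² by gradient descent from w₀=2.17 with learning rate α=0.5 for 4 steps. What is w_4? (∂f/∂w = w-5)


step 1: grad = 2.17-5 = -2.83; w = 2.17 - 0.5·(-2.83) = 3.585
step 2: grad = 3.585-5 = -1.415; w = 3.585 - 0.5·(-1.415) = 4.2925
step 3: grad = 4.2925-5 = -0.7075; w = 4.2925 - 0.5·(-0.7075) = 4.64625
step 4: grad = 4.64625-5 = -0.35375; w = 4.64625 - 0.5·(-0.35375) = 4.823125

4.823125


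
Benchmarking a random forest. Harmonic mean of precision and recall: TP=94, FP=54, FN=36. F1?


Precision = 94/148 = 0.6351
Recall = 94/130 = 0.7231
F1 = 2·P·R/(P+R) = 2·TP/(2·TP+FP+FN) = 188/(188+54+36) = 188/278 = 0.6763

0.6763


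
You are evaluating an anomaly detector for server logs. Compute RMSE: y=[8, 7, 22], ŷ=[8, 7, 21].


MSE = 1/3 = 0.3333
RMSE = √(1/3) = 0.5774

0.5774


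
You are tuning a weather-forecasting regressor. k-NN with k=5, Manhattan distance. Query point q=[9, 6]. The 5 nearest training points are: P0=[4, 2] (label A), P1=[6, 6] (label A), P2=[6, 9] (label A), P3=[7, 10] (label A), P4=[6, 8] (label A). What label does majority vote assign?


d(q,P0) = 9  (label A)
d(q,P1) = 3  (label A)
d(q,P2) = 6  (label A)
d(q,P3) = 6  (label A)
d(q,P4) = 5  (label A)
Votes: A=5, B=0
Majority → A

A


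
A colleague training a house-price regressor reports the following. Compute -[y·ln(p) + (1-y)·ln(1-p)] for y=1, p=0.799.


BCE = -[y·ln(p) + (1-y)·ln(1-p)]
= -1·ln(0.799) - 0
= -ln(0.799) = 0.2244

0.2244


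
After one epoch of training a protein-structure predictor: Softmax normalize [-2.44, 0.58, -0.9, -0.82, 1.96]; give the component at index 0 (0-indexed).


Exponentials: e^-2.44=0.0872, e^0.58=1.786, e^-0.9=0.4066, e^-0.82=0.4404, e^1.96=7.0993
Sum = 9.8195
Softmax = [0.0089, 0.1819, 0.0414, 0.0449, 0.723]
p[0] = 0.0872/9.8195 = 0.0089

0.0089


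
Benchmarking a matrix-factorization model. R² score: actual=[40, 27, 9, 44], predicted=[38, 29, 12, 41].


ȳ = 30
SS_res = Σ(y-ŷ)² = 26
SS_tot = Σ(y-ȳ)² = 746
R² = 1 - SS_res/SS_tot = 1 - 0.0349 = 0.9651

0.9651


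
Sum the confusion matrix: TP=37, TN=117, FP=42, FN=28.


Total = TP + TN + FP + FN
= 37 + 117 + 42 + 28
= 224
(Predicted positive: 79, predicted negative: 145)

224


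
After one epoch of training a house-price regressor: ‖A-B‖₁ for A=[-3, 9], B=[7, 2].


d = |-3-7| + |9-2|
  = 10 + 7
  = 17

17


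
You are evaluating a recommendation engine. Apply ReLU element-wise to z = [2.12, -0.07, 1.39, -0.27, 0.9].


ReLU(2.12) = max(0, 2.12) = 2.12
ReLU(-0.07) = max(0, -0.07) = 0.0
ReLU(1.39) = max(0, 1.39) = 1.39
ReLU(-0.27) = max(0, -0.27) = 0.0
ReLU(0.9) = max(0, 0.9) = 0.9
result = [2.12, 0.0, 1.39, 0.0, 0.9]

[2.12, 0.0, 1.39, 0.0, 0.9]


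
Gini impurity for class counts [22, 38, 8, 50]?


Probabilities: [22/118, 38/118, 8/118, 50/118] ≈ [0.1864, 0.322, 0.0678, 0.4237]
Σpᵢ² = (484 + 1444 + 64 + 2500)/118² = 4492/13924
Gini = 1 - Σpᵢ² = 1 - 4492/13924 = 0.6774

0.6774


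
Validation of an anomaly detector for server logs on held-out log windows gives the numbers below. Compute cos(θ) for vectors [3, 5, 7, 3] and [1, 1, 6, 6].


A·B = 3·1 + 5·1 + 7·6 + 3·6 = 68
‖A‖ = √92 = 9.5917, ‖B‖ = √74 = 8.6023
cos = 68/(√92·√74) = 68/√6808 = 0.8241

0.8241


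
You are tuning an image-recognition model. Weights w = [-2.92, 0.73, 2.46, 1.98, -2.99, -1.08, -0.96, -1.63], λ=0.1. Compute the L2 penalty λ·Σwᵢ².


‖w‖₂² = (-2.92)² + (0.73)² + (2.46)² + (1.98)² + (-2.99)² + (-1.08)² + (-0.96)² + (-1.63)²
     = 8.5264 + 0.5329 + 6.0516 + 3.9204 + 8.9401 + 1.1664 + 0.9216 + 2.6569
     = 32.7163
λ·‖w‖₂² = 0.1·32.7163 = 3.27163

3.27163


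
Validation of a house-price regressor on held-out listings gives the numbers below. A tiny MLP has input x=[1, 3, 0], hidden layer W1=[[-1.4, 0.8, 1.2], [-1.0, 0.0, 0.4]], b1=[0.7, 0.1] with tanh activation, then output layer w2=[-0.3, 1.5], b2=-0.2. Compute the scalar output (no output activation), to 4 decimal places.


z1[0] = (-1.4)·(1) + (0.8)·(3) + (1.2)·(0) + 0.7 = 1.7
z1[1] = (-1.0)·(1) + (0.0)·(3) + (0.4)·(0) + 0.1 = -0.9
h = tanh(z1) = [0.9354, -0.7163]
output = (-0.3)·(0.9354) + (1.5)·(-0.7163) - 0.2 = -1.5551

-1.5551


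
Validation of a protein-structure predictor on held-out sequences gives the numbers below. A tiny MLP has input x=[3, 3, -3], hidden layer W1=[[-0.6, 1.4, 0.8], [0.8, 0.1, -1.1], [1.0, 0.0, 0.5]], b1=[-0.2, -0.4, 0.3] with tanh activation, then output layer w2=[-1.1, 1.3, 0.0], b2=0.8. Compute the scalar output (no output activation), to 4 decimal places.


z1[0] = (-0.6)·(3) + (1.4)·(3) + (0.8)·(-3) - 0.2 = -0.2
z1[1] = (0.8)·(3) + (0.1)·(3) + (-1.1)·(-3) - 0.4 = 5.6
z1[2] = (1.0)·(3) + (0.0)·(3) + (0.5)·(-3) + 0.3 = 1.8
h = tanh(z1) = [-0.1974, 1.0, 0.9468]
output = (-1.1)·(-0.1974) + (1.3)·(1.0) + (0.0)·(0.9468) + 0.8 = 2.3171

2.3171


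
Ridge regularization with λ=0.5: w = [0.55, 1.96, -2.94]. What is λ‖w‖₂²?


‖w‖₂² = (0.55)² + (1.96)² + (-2.94)²
     = 0.3025 + 3.8416 + 8.6436
     = 12.7877
λ·‖w‖₂² = 0.5·12.7877 = 6.39385

6.39385


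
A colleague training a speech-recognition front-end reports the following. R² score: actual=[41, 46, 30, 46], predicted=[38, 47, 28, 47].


ȳ = 40.75
SS_res = Σ(y-ŷ)² = 15
SS_tot = Σ(y-ȳ)² = 170.75
R² = 1 - SS_res/SS_tot = 1 - 0.0878 = 0.9122

0.9122


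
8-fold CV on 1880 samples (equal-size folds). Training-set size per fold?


Fold size = 1880/8 = 235
Training per fold = 1880 - 235 = 1645

1645


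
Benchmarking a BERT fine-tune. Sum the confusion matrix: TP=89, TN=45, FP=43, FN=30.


Total = TP + TN + FP + FN
= 89 + 45 + 43 + 30
= 207
(Predicted positive: 132, predicted negative: 75)

207


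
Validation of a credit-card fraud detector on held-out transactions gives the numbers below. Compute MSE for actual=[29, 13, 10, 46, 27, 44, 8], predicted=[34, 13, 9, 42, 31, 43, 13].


Squared errors: (29-34)²=25, (13-13)²=0, (10-9)²=1, (46-42)²=16, (27-31)²=16, (44-43)²=1, (8-13)²=25
Sum = 84
MSE = 84/7 = 12

12


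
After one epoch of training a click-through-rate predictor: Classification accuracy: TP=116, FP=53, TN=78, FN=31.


Accuracy = (TP+TN)/(TP+TN+FP+FN)
= (116+78)/(278)
= 194/278 = 69.78%

69.78%


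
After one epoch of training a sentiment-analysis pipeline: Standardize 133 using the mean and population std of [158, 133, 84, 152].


μ = 131.75, σ = 29.0721
z = (133 - 131.75)/29.0721 = 0.043

0.043


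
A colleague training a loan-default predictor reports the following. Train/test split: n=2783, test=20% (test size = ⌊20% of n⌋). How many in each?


Test = ⌊2783·20/100⌋ = 556
Train = 2783 - 556 = 2227

Train: 2227, Test: 556


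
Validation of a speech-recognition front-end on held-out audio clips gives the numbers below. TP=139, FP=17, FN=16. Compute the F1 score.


Precision = 139/156 = 0.891
Recall = 139/155 = 0.8968
F1 = 2·P·R/(P+R) = 2·TP/(2·TP+FP+FN) = 278/(278+17+16) = 278/311 = 0.8939

0.8939


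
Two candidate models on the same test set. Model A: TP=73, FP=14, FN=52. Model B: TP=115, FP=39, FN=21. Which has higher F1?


Model A: P=73/87=0.8391, R=73/125=0.584, F1=2PR/(P+R)=2TP/(2TP+FP+FN)=146/212=0.6887
Model B: P=115/154=0.7468, R=115/136=0.8456, F1=2PR/(P+R)=2TP/(2TP+FP+FN)=230/290=0.7931
0.6887 < 0.7931 → Model B

Model B


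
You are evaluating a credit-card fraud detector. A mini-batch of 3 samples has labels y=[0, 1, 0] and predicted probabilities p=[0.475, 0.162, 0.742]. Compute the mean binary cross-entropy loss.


L[0] = -ln(1-0.475) = -ln(0.525) = 0.6444
L[1] = -ln(0.162) = 1.8202
L[2] = -ln(1-0.742) = -ln(0.258) = 1.3548
mean = (0.6444 + 1.8202 + 1.3548)/3 = 1.2731

1.2731


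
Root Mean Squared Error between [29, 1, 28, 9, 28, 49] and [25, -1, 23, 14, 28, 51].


MSE = 74/6 = 12.3333
RMSE = √(74/6) = 3.5119

3.5119


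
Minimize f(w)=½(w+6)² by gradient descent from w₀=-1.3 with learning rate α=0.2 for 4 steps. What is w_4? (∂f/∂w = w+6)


step 1: grad = -1.3+6 = 4.7; w = -1.3 - 0.2·(4.7) = -2.24
step 2: grad = -2.24+6 = 3.76; w = -2.24 - 0.2·(3.76) = -2.992
step 3: grad = -2.992+6 = 3.008; w = -2.992 - 0.2·(3.008) = -3.5936
step 4: grad = -3.5936+6 = 2.4064; w = -3.5936 - 0.2·(2.4064) = -4.07488

-4.07488


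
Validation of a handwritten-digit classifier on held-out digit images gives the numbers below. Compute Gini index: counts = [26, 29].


Probabilities: [26/55, 29/55] ≈ [0.4727, 0.5273]
Σpᵢ² = (676 + 841)/55² = 1517/3025
Gini = 1 - Σpᵢ² = 1 - 1517/3025 = 0.4985

0.4985


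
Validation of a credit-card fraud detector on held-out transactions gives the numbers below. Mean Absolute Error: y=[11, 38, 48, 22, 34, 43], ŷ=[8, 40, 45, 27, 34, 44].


Absolute errors: |11-8|=3, |38-40|=2, |48-45|=3, |22-27|=5, |34-34|=0, |43-44|=1
Sum = 14
MAE = 14/6 = 7/3

7/3


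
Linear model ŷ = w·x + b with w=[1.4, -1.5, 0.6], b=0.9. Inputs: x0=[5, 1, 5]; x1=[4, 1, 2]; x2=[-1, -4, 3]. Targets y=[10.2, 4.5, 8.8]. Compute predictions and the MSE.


ŷ0 = (1.4)·(5) + (-1.5)·(1) + (0.6)·(5) + 0.9 = 9.4
ŷ1 = (1.4)·(4) + (-1.5)·(1) + (0.6)·(2) + 0.9 = 6.2
ŷ2 = (1.4)·(-1) + (-1.5)·(-4) + (0.6)·(3) + 0.9 = 7.3
errors² = [0.64, 2.89, 2.25]
MSE = 5.7800/3 = 1.9267

1.9267


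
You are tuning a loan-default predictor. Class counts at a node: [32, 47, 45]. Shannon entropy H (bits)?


Probabilities: [32/124, 47/124, 45/124] ≈ [0.2581, 0.379, 0.3629]
H = -((32/124)·log₂(32/124) + (47/124)·log₂(47/124) + (45/124)·log₂(45/124))
  = 1.5655 bits

1.5655 bits


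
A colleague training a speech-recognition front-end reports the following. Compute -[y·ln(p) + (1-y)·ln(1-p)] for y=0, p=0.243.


BCE = -[y·ln(p) + (1-y)·ln(1-p)]
= -0 - 1·ln(1-0.243)
= -ln(0.757) = 0.2784

0.2784


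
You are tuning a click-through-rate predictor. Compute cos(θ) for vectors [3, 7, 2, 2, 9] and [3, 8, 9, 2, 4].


A·B = 3·3 + 7·8 + 2·9 + 2·2 + 9·4 = 123
‖A‖ = √147 = 12.1244, ‖B‖ = √174 = 13.1909
cos = 123/(√147·√174) = 123/√25578 = 0.7691

0.7691


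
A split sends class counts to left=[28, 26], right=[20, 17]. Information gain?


Parent = [48, 43], H_parent = 0.9978
H_left = 0.999 (n=54), H_right = 0.9953 (n=37)
H_children = (54/91)·0.999 + (37/91)·0.9953 = 0.9975
IG = 0.9978 - 0.9975 = 0.0003

0.0003


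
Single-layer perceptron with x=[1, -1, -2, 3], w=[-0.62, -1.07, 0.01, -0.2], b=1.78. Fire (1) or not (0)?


z = (1)·(-0.62) + (-1)·(-1.07) + (-2)·(0.01) + (3)·(-0.2) + 1.78
  = 1.61
step(z) = 1 (z≥0)

1


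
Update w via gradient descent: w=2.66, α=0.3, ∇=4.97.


w_new = w - α·∇
= 2.66 - 0.3·4.97
= 2.66 - 1.491
= 1.169

1.169


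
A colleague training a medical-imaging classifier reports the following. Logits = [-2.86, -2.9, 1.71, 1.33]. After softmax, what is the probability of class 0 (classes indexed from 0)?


Exponentials: e^-2.86=0.0573, e^-2.9=0.055, e^1.71=5.529, e^1.33=3.781
Sum = 9.4223
Softmax = [0.0061, 0.0058, 0.5868, 0.4013]
p[0] = 0.0573/9.4223 = 0.0061

0.0061


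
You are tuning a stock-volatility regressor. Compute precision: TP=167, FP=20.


Precision = TP/(TP+FP)
= 167/(167+20)
= 167/187 = 89.3%

89.3%


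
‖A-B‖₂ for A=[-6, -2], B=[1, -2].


d = √((-6-1)² + (-2+ 2)²)
  = √(49 + 0)
  = √49 = 7.0

7.0


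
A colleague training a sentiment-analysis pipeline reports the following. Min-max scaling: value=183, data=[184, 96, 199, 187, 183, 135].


min=96, max=199
(183-96)/(199-96) = 87/103 = 0.8447

0.8447


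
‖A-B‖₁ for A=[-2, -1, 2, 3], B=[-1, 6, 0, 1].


d = |-2+ 1| + |-1-6| + |2-0| + |3-1|
  = 1 + 7 + 2 + 2
  = 12

12


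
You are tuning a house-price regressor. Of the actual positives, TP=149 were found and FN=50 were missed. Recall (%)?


Recall = TP/(TP+FN)
= 149/(149+50)
= 149/199 = 74.87%

74.87%


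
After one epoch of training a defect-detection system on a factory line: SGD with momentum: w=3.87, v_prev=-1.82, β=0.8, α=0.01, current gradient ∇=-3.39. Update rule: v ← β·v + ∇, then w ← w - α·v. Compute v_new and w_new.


v_new = 0.8·-1.82 - 3.39 = -1.456 - 3.39 = -4.846
w_new = 3.87 - 0.01·-4.846 = 3.87 + 0.04846 = 3.91846

v_new=-4.846, w_new=3.91846


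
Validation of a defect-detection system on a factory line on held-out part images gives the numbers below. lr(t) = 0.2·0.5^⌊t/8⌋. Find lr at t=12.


n_drops = ⌊12/8⌋ = 1
lr = 0.2·0.5^1 = 0.2·0.5 = 0.1

0.1


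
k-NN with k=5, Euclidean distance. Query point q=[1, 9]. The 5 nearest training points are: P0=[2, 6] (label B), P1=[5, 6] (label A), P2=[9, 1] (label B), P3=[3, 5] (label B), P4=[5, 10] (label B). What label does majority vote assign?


d(q,P0) = 3.1623  (label B)
d(q,P1) = 5.0  (label A)
d(q,P2) = 11.3137  (label B)
d(q,P3) = 4.4721  (label B)
d(q,P4) = 4.1231  (label B)
Votes: A=1, B=4
Majority → B

B


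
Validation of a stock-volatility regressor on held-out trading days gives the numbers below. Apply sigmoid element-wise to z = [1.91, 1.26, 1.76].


σ(1.91) = 1/(1+e^-1.91) = 0.871
σ(1.26) = 1/(1+e^-1.26) = 0.779
σ(1.76) = 1/(1+e^-1.76) = 0.8532
result = [0.871, 0.779, 0.8532]

[0.871, 0.779, 0.8532]


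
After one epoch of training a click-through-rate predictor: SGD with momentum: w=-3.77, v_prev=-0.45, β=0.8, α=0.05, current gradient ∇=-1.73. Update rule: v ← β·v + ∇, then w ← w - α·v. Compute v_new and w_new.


v_new = 0.8·-0.45 - 1.73 = -0.36 - 1.73 = -2.09
w_new = -3.77 - 0.05·-2.09 = -3.77 + 0.1045 = -3.6655

v_new=-2.09, w_new=-3.6655


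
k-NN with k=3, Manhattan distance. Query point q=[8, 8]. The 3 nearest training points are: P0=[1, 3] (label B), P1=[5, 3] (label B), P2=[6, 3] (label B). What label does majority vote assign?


d(q,P0) = 12  (label B)
d(q,P1) = 8  (label B)
d(q,P2) = 7  (label B)
Votes: A=0, B=3
Majority → B

B


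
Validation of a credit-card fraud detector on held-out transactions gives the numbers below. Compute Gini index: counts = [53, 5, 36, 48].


Probabilities: [53/142, 5/142, 36/142, 48/142] ≈ [0.3732, 0.0352, 0.2535, 0.338]
Σpᵢ² = (2809 + 25 + 1296 + 2304)/142² = 6434/20164
Gini = 1 - Σpᵢ² = 1 - 6434/20164 = 0.6809

0.6809


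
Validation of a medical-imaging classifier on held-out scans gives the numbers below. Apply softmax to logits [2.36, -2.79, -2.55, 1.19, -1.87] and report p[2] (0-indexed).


Exponentials: e^2.36=10.591, e^-2.79=0.0614, e^-2.55=0.0781, e^1.19=3.2871, e^-1.87=0.1541
Sum = 14.1717
Softmax = [0.7473, 0.0043, 0.0055, 0.2319, 0.0109]
p[2] = 0.0781/14.1717 = 0.0055

0.0055


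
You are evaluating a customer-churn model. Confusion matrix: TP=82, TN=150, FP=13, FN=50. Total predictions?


Total = TP + TN + FP + FN
= 82 + 150 + 13 + 50
= 295
(Predicted positive: 95, predicted negative: 200)

295


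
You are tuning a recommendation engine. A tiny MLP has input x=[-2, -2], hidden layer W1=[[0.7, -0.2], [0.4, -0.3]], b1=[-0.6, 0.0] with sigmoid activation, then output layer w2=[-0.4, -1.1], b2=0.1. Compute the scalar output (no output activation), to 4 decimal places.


z1[0] = (0.7)·(-2) + (-0.2)·(-2) - 0.6 = -1.6
z1[1] = (0.4)·(-2) + (-0.3)·(-2) + 0.0 = -0.2
h = sigmoid(z1) = [0.168, 0.4502]
output = (-0.4)·(0.168) + (-1.1)·(0.4502) + 0.1 = -0.4624

-0.4624
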